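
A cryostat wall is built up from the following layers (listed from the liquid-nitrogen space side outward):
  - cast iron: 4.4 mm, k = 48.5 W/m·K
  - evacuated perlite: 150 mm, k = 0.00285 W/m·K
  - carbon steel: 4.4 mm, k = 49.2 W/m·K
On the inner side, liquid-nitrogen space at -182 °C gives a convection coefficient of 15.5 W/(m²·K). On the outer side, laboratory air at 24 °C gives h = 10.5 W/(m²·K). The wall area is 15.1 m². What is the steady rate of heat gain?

Q ≈ 58.9 W

Using the resistance-network approach (series):
R_inner film = 1/(h_i·A) = 1/(15.5×15.1) = 0.004273 K/W
R_cast iron = L/(kA) = 0.0044/(48.5×15.1) = 6.008×10^-6 K/W
R_evacuated perlite = L/(kA) = 0.15/(0.00285×15.1) = 3.486 K/W
R_carbon steel = L/(kA) = 0.0044/(49.2×15.1) = 5.923×10^-6 K/W
R_outer film = 1/(h_o·A) = 1/(10.5×15.1) = 0.006307 K/W
R_total = 3.496 K/W
Q = ΔT / R_total = 206 / 3.496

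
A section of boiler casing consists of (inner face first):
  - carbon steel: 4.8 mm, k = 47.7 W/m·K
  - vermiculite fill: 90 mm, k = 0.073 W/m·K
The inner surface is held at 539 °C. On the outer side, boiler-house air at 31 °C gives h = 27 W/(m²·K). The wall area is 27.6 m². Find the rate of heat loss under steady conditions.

Using the resistance-network approach (series):
R_carbon steel = L/(kA) = 0.0048/(47.7×27.6) = 3.646×10^-6 K/W
R_vermiculite fill = L/(kA) = 0.09/(0.073×27.6) = 0.04467 K/W
R_outer film = 1/(h_o·A) = 1/(27×27.6) = 0.001342 K/W
R_total = 0.04602 K/W
Q = ΔT / R_total = 508 / 0.04602

Q ≈ 11000 W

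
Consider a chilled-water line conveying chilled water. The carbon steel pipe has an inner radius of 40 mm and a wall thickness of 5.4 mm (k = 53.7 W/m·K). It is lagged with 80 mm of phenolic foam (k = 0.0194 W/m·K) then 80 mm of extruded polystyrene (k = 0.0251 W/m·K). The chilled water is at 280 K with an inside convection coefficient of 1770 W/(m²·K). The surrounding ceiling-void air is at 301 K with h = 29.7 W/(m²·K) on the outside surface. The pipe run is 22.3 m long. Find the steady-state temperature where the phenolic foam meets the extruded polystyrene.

Per-layer cylindrical resistances, series-summed:
R_inner film = 1/(h_i·2πr₁L) = 1/(1770×2π×0.04×22.3) = 1.008×10^-4 K/W
R_carbon steel pipe wall = ln(45.4/40)/(2π×53.7×22.3) = 1.683×10^-5 K/W
R_phenolic foam = ln(125.4/45.4)/(2π×0.0194×22.3) = 0.3738 K/W
R_extruded polystyrene = ln(205.4/125.4)/(2π×0.0251×22.3) = 0.1403 K/W
R_outer film = 1/(h_o·2πr_oL) = 1/(29.7×2π×0.2054×22.3) = 0.00117 K/W
R_total = 0.5154 K/W
Q = ΔT/R_total = 21/0.5154
Q = 40.7 W
T_interface = T_inner + Q·ΣR(inner→interface) = 280 + 40.7×0.3739

T ≈ 295 K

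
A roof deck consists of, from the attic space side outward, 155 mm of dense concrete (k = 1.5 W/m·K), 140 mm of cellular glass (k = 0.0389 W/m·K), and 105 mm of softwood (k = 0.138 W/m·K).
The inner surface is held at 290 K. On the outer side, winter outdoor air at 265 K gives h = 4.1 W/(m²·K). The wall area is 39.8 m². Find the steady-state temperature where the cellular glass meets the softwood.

Model the wall as resistances in series:
R_dense concrete = L/(kA) = 0.155/(1.5×39.8) = 0.002596 K/W
R_cellular glass = L/(kA) = 0.14/(0.0389×39.8) = 0.09043 K/W
R_softwood = L/(kA) = 0.105/(0.138×39.8) = 0.01912 K/W
R_outer film = 1/(h_o·A) = 1/(4.1×39.8) = 0.006128 K/W
R_total = 0.1183 K/W;  Q = ΔT/R_total = 25/0.1183 = 211.4 W
T_interface = T_inner − Q·ΣR(inner→interface) = 290 − 211×0.09302

T ≈ 270 K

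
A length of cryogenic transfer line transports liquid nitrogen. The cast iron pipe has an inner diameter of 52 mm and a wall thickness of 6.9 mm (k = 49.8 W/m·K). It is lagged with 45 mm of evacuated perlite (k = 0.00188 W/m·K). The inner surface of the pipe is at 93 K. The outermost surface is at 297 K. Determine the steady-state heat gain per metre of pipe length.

q′ ≈ 2.8 W/m

Radial resistances (cylindrical: R_cond = ln(r_o/r_i)/(2πkL), R_conv = 1/(h·2πrL)):
R_cast iron pipe wall = ln(32.9/26)/(2π×49.8×1) = 7.522×10^-4 K/W
R_evacuated perlite = ln(77.9/32.9)/(2π×0.00188×1) = 72.97 K/W
R_total = 72.97 K/W
Q = ΔT/R_total = 204/72.97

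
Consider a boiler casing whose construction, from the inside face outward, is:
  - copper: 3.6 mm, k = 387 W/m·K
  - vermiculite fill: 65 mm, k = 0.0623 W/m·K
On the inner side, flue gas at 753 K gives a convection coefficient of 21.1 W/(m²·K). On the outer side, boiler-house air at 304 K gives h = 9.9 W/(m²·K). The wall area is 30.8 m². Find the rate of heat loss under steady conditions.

Series thermal resistances:
R_inner film = 1/(h_i·A) = 1/(21.1×30.8) = 0.001539 K/W
R_copper = L/(kA) = 0.0036/(387×30.8) = 3.02×10^-7 K/W
R_vermiculite fill = L/(kA) = 0.065/(0.0623×30.8) = 0.03387 K/W
R_outer film = 1/(h_o·A) = 1/(9.9×30.8) = 0.00328 K/W
R_total = 0.03869 K/W
Q = ΔT / R_total = 449 / 0.03869

Q ≈ 11600 W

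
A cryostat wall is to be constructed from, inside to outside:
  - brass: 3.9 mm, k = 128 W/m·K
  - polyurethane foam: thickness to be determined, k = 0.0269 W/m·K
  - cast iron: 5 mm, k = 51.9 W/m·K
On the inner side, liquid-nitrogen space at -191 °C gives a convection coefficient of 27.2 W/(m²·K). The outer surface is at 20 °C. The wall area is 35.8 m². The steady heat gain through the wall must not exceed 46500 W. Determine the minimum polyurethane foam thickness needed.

Model the wall as resistances in series:
R_inner film = 1/(h_i·A) = 1/(27.2×35.8) = 0.001027 K/W
R_brass = L/(kA) = 0.0039/(128×35.8) = 8.511×10^-7 K/W
R_cast iron = L/(kA) = 0.005/(51.9×35.8) = 2.691×10^-6 K/W
Sum of the known resistances R_other = 0.00103 K/W
Required total resistance R_tot = ΔT/Q_allow = 211/46500 = 0.004538 K/W
R_polyurethane foam = R_tot − R_other = 0.003507 K/W
L = R·k·A = 0.003507×0.0269×35.8

L ≈ 3.38 mm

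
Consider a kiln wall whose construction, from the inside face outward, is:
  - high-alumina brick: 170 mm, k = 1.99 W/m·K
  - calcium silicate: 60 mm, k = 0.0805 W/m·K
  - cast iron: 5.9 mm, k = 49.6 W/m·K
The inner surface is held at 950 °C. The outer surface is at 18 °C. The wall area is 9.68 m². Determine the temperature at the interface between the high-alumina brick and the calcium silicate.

Series thermal resistances:
R_high-alumina brick = L/(kA) = 0.17/(1.99×9.68) = 0.008825 K/W
R_calcium silicate = L/(kA) = 0.06/(0.0805×9.68) = 0.077 K/W
R_cast iron = L/(kA) = 0.0059/(49.6×9.68) = 1.229×10^-5 K/W
R_total = 0.08584 K/W;  Q = ΔT/R_total = 932/0.08584 = 10860 W
T_interface = T_inner − Q·ΣR(inner→interface) = 950 − 10900×0.008825

T ≈ 854 °C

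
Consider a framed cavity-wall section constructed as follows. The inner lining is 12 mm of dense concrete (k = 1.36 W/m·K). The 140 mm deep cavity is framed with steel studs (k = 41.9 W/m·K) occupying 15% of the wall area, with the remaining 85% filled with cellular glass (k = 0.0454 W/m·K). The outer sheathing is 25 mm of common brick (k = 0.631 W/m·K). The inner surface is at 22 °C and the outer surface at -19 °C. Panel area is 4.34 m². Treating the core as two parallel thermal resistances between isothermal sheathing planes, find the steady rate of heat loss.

Sheathing layers in series; stud and cavity paths in parallel between them.
R_inner = 0.012/(1.36×4.34) = 0.002033 K/W
R_stud  = 0.14/(41.9×0.15×4.34) = 0.005133 K/W
R_cav   = 0.14/(0.0454×0.85×4.34) = 0.8359 K/W
1/R_core = 1/R_stud + 1/R_cav → R_core = 0.005101 K/W
R_outer = 0.025/(0.631×4.34) = 0.009129 K/W
R_total = 0.01626 K/W
Q = ΔT/R_total = 41/0.01626

Q ≈ 2520 W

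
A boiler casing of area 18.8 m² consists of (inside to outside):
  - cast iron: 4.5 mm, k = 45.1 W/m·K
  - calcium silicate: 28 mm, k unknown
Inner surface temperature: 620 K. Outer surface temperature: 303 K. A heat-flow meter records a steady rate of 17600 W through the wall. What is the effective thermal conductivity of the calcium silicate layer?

Treating each layer as a thermal resistance in series:
R_cast iron = L/(kA) = 0.0045/(45.1×18.8) = 5.307×10^-6 K/W
Sum of known resistances R_other = 5.307×10^-6 K/W
Total R = ΔT/Q = 317/17600 = 0.01801 K/W
R_calcium silicate = R_total − R_other = 0.01801 K/W
k = L/(R·A) = 0.028/(0.01801×18.8)

k ≈ 0.0827 W/(m·K)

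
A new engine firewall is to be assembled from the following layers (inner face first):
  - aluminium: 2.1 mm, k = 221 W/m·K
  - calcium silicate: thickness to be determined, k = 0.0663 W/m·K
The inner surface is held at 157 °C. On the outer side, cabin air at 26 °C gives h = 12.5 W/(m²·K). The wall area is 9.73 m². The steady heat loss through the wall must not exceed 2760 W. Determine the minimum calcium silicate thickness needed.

Model the wall as resistances in series:
R_aluminium = L/(kA) = 0.0021/(221×9.73) = 9.766×10^-7 K/W
R_outer film = 1/(h_o·A) = 1/(12.5×9.73) = 0.008222 K/W
Sum of the known resistances R_other = 0.008223 K/W
Required total resistance R_tot = ΔT/Q_allow = 131/2760 = 0.04746 K/W
R_calcium silicate = R_tot − R_other = 0.03924 K/W
L = R·k·A = 0.03924×0.0663×9.73

L ≈ 25.3 mm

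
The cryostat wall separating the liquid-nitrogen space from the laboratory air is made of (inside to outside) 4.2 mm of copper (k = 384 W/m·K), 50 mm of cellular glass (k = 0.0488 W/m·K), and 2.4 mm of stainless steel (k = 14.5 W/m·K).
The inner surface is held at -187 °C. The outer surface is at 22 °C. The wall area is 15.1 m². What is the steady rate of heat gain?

Q ≈ 3080 W

Treating each layer as a thermal resistance in series:
R_copper = L/(kA) = 0.0042/(384×15.1) = 7.243×10^-7 K/W
R_cellular glass = L/(kA) = 0.05/(0.0488×15.1) = 0.06785 K/W
R_stainless steel = L/(kA) = 0.0024/(14.5×15.1) = 1.096×10^-5 K/W
R_total = 0.06787 K/W
Q = ΔT / R_total = 209 / 0.06787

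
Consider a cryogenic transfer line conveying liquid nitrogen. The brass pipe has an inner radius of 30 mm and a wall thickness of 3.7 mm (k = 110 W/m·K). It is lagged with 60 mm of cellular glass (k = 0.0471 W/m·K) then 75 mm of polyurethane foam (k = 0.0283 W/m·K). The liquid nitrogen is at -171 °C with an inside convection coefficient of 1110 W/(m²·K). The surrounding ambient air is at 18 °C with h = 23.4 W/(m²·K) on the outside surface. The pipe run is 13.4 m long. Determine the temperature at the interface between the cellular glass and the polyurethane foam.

Cylindrical conduction, so R = ln(r₂/r₁)/(2πkL) per layer, in series:
R_inner film = 1/(h_i·2πr₁L) = 1/(1110×2π×0.03×13.4) = 3.567×10^-4 K/W
R_brass pipe wall = ln(33.7/30)/(2π×110×13.4) = 1.256×10^-5 K/W
R_cellular glass = ln(93.7/33.7)/(2π×0.0471×13.4) = 0.2579 K/W
R_polyurethane foam = ln(168.7/93.7)/(2π×0.0283×13.4) = 0.2468 K/W
R_outer film = 1/(h_o·2πr_oL) = 1/(23.4×2π×0.1687×13.4) = 0.003009 K/W
R_total = 0.508 K/W
Q = ΔT/R_total = 189/0.508
Q = 372 W
T_interface = T_inner + Q·ΣR(inner→interface) = -171 + 372×0.2582

T ≈ -74.9 °C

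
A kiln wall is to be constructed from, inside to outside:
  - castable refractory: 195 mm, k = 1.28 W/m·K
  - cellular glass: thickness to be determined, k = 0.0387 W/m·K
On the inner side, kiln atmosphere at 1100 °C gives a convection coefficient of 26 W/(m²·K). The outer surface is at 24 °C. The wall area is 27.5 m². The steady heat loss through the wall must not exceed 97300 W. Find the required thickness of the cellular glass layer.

L ≈ 4.38 mm

Model the wall as resistances in series:
R_inner film = 1/(h_i·A) = 1/(26×27.5) = 0.001399 K/W
R_castable refractory = L/(kA) = 0.195/(1.28×27.5) = 0.00554 K/W
Sum of the known resistances R_other = 0.006938 K/W
Required total resistance R_tot = ΔT/Q_allow = 1076/97300 = 0.01106 K/W
R_cellular glass = R_tot − R_other = 0.00412 K/W
L = R·k·A = 0.00412×0.0387×27.5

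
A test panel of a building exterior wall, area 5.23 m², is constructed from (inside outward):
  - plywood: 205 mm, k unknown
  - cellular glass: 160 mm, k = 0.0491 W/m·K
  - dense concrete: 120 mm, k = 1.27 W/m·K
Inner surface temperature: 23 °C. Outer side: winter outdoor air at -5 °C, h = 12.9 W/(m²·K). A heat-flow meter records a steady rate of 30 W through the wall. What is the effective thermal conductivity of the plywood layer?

k ≈ 0.141 W/(m·K)

Treating each layer as a thermal resistance in series:
R_cellular glass = L/(kA) = 0.16/(0.0491×5.23) = 0.6231 K/W
R_dense concrete = L/(kA) = 0.12/(1.27×5.23) = 0.01807 K/W
R_outer film = 1/(h_o·A) = 1/(12.9×5.23) = 0.01482 K/W
Sum of known resistances R_other = 0.656 K/W
Total R = ΔT/Q = 28/30 = 0.9333 K/W
R_plywood = R_total − R_other = 0.2774 K/W
k = L/(R·A) = 0.205/(0.2774×5.23)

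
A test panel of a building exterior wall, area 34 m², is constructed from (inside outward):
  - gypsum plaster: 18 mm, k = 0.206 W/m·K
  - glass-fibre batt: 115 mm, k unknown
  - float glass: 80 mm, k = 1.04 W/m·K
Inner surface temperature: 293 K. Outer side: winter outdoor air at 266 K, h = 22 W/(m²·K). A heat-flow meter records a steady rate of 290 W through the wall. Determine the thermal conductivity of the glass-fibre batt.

k ≈ 0.0389 W/(m·K)

Treating each layer as a thermal resistance in series:
R_gypsum plaster = L/(kA) = 0.018/(0.206×34) = 0.00257 K/W
R_float glass = L/(kA) = 0.08/(1.04×34) = 0.002262 K/W
R_outer film = 1/(h_o·A) = 1/(22×34) = 0.001337 K/W
Sum of known resistances R_other = 0.006169 K/W
Total R = ΔT/Q = 27/290 = 0.0931 K/W
R_glass-fibre batt = R_total − R_other = 0.08693 K/W
k = L/(R·A) = 0.115/(0.08693×34)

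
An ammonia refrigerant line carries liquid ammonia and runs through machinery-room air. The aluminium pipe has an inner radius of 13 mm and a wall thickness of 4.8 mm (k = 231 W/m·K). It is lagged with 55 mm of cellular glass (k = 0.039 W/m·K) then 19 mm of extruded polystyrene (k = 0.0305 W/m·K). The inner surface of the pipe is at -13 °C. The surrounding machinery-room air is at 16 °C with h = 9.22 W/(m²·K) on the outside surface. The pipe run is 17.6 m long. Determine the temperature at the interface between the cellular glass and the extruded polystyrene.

T ≈ 10.3 °C

Radial resistances (cylindrical: R_cond = ln(r_o/r_i)/(2πkL), R_conv = 1/(h·2πrL)):
R_aluminium pipe wall = ln(17.8/13)/(2π×231×17.6) = 1.23×10^-5 K/W
R_cellular glass = ln(72.8/17.8)/(2π×0.039×17.6) = 0.3266 K/W
R_extruded polystyrene = ln(91.8/72.8)/(2π×0.0305×17.6) = 0.06875 K/W
R_outer film = 1/(h_o·2πr_oL) = 1/(9.22×2π×0.0918×17.6) = 0.01068 K/W
R_total = 0.406 K/W
Q = ΔT/R_total = 29/0.406
Q = 71.4 W
T_interface = T_inner + Q·ΣR(inner→interface) = -13 + 71.4×0.3266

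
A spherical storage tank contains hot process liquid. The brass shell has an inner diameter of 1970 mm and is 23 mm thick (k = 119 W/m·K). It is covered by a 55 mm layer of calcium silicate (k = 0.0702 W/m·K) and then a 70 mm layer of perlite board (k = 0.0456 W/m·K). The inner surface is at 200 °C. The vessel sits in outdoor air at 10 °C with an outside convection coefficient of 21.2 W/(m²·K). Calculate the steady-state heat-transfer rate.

Radial (spherical) resistances in series:
R_brass shell = (1/0.985 − 1/1.008)/(4π×119) = 1.549×10^-5 K/W
R_calcium silicate = (1/1.008 − 1/1.063)/(4π×0.0702) = 0.05819 K/W
R_perlite board = (1/1.063 − 1/1.133)/(4π×0.0456) = 0.1014 K/W
R_outer film = 1/(h·4πr_o²) = 1/(21.2×4π×1.133²) = 0.002924 K/W
R_total = 0.1626 K/W
Q = ΔT/R_total = 190/0.1626

Q ≈ 1170 W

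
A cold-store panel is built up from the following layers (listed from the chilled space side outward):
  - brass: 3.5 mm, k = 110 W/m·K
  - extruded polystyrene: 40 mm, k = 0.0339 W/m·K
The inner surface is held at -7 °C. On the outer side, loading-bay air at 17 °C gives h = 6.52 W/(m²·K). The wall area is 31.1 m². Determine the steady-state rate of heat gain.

Q ≈ 560 W

Treating each layer as a thermal resistance in series:
R_brass = L/(kA) = 0.0035/(110×31.1) = 1.023×10^-6 K/W
R_extruded polystyrene = L/(kA) = 0.04/(0.0339×31.1) = 0.03794 K/W
R_outer film = 1/(h_o·A) = 1/(6.52×31.1) = 0.004932 K/W
R_total = 0.04287 K/W
Q = ΔT / R_total = 24 / 0.04287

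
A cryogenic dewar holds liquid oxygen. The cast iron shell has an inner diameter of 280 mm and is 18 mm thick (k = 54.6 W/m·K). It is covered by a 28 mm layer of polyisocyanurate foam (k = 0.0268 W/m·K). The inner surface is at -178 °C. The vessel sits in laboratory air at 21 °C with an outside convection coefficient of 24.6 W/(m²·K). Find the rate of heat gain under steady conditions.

Q ≈ 68.1 W

Each spherical layer contributes R = (1/r_i − 1/r_o)/(4πk):
R_cast iron shell = (1/0.14 − 1/0.158)/(4π×54.6) = 0.001186 K/W
R_polyisocyanurate foam = (1/0.158 − 1/0.186)/(4π×0.0268) = 2.829 K/W
R_outer film = 1/(h·4πr_o²) = 1/(24.6×4π×0.186²) = 0.0935 K/W
R_total = 2.924 K/W
Q = ΔT/R_total = 199/2.924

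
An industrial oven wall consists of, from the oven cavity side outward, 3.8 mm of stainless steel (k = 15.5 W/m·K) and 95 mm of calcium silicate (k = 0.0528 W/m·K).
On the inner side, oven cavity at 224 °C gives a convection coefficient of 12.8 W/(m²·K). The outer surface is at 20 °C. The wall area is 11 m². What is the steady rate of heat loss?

Model the wall as resistances in series:
R_inner film = 1/(h_i·A) = 1/(12.8×11) = 0.007102 K/W
R_stainless steel = L/(kA) = 0.0038/(15.5×11) = 2.229×10^-5 K/W
R_calcium silicate = L/(kA) = 0.095/(0.0528×11) = 0.1636 K/W
R_total = 0.1707 K/W
Q = ΔT / R_total = 204 / 0.1707

Q ≈ 1200 W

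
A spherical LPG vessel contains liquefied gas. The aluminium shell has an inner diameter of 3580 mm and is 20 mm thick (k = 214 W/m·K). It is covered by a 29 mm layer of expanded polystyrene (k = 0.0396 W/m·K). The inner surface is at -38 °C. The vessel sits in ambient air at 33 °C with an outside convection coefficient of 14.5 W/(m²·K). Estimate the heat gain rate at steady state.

For a spherical shell R = (1/r₁ − 1/r₂)/(4πk); film R = 1/(h·4πr²). In series:
R_aluminium shell = (1/1.79 − 1/1.81)/(4π×214) = 2.295×10^-6 K/W
R_expanded polystyrene = (1/1.81 − 1/1.839)/(4π×0.0396) = 0.01751 K/W
R_outer film = 1/(h·4πr_o²) = 1/(14.5×4π×1.839²) = 0.001623 K/W
R_total = 0.01913 K/W
Q = ΔT/R_total = 71/0.01913

Q ≈ 3710 W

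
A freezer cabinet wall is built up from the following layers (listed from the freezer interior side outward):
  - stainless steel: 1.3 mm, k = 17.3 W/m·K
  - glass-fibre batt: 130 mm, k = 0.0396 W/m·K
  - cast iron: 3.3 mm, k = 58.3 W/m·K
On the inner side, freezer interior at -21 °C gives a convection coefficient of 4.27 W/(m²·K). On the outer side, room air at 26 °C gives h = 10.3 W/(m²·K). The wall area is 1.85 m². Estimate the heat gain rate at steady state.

Q ≈ 24.1 W

Thermal resistances in series:
R_inner film = 1/(h_i·A) = 1/(4.27×1.85) = 0.1266 K/W
R_stainless steel = L/(kA) = 0.0013/(17.3×1.85) = 4.062×10^-5 K/W
R_glass-fibre batt = L/(kA) = 0.13/(0.0396×1.85) = 1.775 K/W
R_cast iron = L/(kA) = 0.0033/(58.3×1.85) = 3.06×10^-5 K/W
R_outer film = 1/(h_o·A) = 1/(10.3×1.85) = 0.05248 K/W
R_total = 1.954 K/W
Q = ΔT / R_total = 47 / 1.954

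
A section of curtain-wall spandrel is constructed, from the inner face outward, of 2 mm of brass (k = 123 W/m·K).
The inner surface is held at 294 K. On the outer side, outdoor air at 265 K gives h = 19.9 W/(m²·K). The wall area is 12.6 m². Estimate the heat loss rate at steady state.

Q ≈ 7270 W

Using the resistance-network approach (series):
R_brass = L/(kA) = 0.002/(123×12.6) = 1.29×10^-6 K/W
R_outer film = 1/(h_o·A) = 1/(19.9×12.6) = 0.003988 K/W
R_total = 0.003989 K/W
Q = ΔT / R_total = 29 / 0.003989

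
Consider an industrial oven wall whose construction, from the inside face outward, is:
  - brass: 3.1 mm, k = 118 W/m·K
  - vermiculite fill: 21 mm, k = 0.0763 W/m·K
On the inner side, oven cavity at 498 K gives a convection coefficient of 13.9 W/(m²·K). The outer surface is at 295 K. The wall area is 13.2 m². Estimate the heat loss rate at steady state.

Q ≈ 7720 W

Model the wall as resistances in series:
R_inner film = 1/(h_i·A) = 1/(13.9×13.2) = 0.00545 K/W
R_brass = L/(kA) = 0.0031/(118×13.2) = 1.99×10^-6 K/W
R_vermiculite fill = L/(kA) = 0.021/(0.0763×13.2) = 0.02085 K/W
R_total = 0.0263 K/W
Q = ΔT / R_total = 203 / 0.0263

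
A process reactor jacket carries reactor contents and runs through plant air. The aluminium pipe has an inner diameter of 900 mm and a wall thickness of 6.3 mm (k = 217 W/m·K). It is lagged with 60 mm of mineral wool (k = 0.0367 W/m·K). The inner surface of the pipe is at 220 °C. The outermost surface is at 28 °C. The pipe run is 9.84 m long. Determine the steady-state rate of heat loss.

Q ≈ 3530 W

Per-layer cylindrical resistances, series-summed:
R_aluminium pipe wall = ln(456.3/450)/(2π×217×9.84) = 1.036×10^-6 K/W
R_mineral wool = ln(516.3/456.3)/(2π×0.0367×9.84) = 0.05444 K/W
R_total = 0.05445 K/W
Q = ΔT/R_total = 192/0.05445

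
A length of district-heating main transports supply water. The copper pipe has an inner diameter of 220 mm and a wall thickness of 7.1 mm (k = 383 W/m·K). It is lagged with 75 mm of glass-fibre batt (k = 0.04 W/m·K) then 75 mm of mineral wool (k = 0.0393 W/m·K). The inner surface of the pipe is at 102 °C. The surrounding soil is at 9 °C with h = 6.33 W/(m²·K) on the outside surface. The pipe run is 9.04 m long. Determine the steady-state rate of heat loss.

Per-layer cylindrical resistances, series-summed:
R_copper pipe wall = ln(117.1/110)/(2π×383×9.04) = 2.875×10^-6 K/W
R_glass-fibre batt = ln(192.1/117.1)/(2π×0.04×9.04) = 0.2179 K/W
R_mineral wool = ln(267.1/192.1)/(2π×0.0393×9.04) = 0.1477 K/W
R_outer film = 1/(h_o·2πr_oL) = 1/(6.33×2π×0.2671×9.04) = 0.01041 K/W
R_total = 0.3759 K/W
Q = ΔT/R_total = 93/0.3759

Q ≈ 247 W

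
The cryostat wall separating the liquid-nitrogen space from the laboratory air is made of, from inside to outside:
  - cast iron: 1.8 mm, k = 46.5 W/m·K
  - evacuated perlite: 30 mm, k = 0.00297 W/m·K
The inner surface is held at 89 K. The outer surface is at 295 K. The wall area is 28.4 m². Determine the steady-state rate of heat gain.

Q ≈ 579 W

Series thermal resistances:
R_cast iron = L/(kA) = 0.0018/(46.5×28.4) = 1.363×10^-6 K/W
R_evacuated perlite = L/(kA) = 0.03/(0.00297×28.4) = 0.3557 K/W
R_total = 0.3557 K/W
Q = ΔT / R_total = 206 / 0.3557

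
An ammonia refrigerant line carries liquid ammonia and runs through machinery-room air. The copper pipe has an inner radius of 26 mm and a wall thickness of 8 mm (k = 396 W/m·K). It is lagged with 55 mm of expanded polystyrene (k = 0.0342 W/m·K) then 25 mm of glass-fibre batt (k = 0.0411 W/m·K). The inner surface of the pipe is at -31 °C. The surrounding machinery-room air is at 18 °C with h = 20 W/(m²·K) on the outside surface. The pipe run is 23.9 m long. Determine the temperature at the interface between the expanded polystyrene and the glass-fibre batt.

Cylindrical conduction, so R = ln(r₂/r₁)/(2πkL) per layer, in series:
R_copper pipe wall = ln(34/26)/(2π×396×23.9) = 4.511×10^-6 K/W
R_expanded polystyrene = ln(89/34)/(2π×0.0342×23.9) = 0.1874 K/W
R_glass-fibre batt = ln(114/89)/(2π×0.0411×23.9) = 0.04011 K/W
R_outer film = 1/(h_o·2πr_oL) = 1/(20×2π×0.114×23.9) = 0.002921 K/W
R_total = 0.2304 K/W
Q = ΔT/R_total = 49/0.2304
Q = 213 W
T_interface = T_inner + Q·ΣR(inner→interface) = -31 + 213×0.1874

T ≈ 8.85 °C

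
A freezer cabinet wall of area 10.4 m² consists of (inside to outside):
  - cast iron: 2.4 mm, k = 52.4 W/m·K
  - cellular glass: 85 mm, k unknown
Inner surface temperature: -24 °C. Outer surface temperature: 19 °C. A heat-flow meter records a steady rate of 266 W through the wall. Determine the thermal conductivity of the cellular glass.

k ≈ 0.0506 W/(m·K)

Model the wall as resistances in series:
R_cast iron = L/(kA) = 0.0024/(52.4×10.4) = 4.404×10^-6 K/W
Sum of known resistances R_other = 4.404×10^-6 K/W
Total R = ΔT/Q = 43/266 = 0.1617 K/W
R_cellular glass = R_total − R_other = 0.1616 K/W
k = L/(R·A) = 0.085/(0.1616×10.4)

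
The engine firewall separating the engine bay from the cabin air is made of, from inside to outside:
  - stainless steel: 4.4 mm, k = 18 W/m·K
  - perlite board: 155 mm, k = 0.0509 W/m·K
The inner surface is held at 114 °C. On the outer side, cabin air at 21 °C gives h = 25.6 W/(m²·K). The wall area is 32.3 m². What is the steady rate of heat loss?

Q ≈ 974 W

Model the wall as resistances in series:
R_stainless steel = L/(kA) = 0.0044/(18×32.3) = 7.568×10^-6 K/W
R_perlite board = L/(kA) = 0.155/(0.0509×32.3) = 0.09428 K/W
R_outer film = 1/(h_o·A) = 1/(25.6×32.3) = 0.001209 K/W
R_total = 0.0955 K/W
Q = ΔT / R_total = 93 / 0.0955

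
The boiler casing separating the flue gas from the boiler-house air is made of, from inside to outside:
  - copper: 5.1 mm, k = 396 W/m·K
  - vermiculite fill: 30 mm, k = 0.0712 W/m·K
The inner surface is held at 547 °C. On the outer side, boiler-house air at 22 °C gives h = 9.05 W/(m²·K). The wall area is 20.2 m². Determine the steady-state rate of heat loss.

Q ≈ 19900 W

Treating each layer as a thermal resistance in series:
R_copper = L/(kA) = 0.0051/(396×20.2) = 6.376×10^-7 K/W
R_vermiculite fill = L/(kA) = 0.03/(0.0712×20.2) = 0.02086 K/W
R_outer film = 1/(h_o·A) = 1/(9.05×20.2) = 0.00547 K/W
R_total = 0.02633 K/W
Q = ΔT / R_total = 525 / 0.02633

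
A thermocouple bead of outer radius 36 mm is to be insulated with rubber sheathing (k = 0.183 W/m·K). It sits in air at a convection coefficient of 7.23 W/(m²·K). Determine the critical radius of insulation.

For a sphere r_cr = 2k/h = 2×0.183/7.23
r_cr = 50.6 mm; since the bare radius (36 mm) is below r_cr, adding a thin layer of insulation will *increase* heat loss.

r_cr ≈ 50.6 mm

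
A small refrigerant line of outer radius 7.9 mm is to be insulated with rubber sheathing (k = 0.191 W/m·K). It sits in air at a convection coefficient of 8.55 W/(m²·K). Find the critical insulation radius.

r_cr ≈ 22.3 mm

For a cylinder r_cr = k/h = 0.191/8.55
r_cr = 22.3 mm; since the bare radius (7.9 mm) is below r_cr, adding a thin layer of insulation will *increase* heat loss.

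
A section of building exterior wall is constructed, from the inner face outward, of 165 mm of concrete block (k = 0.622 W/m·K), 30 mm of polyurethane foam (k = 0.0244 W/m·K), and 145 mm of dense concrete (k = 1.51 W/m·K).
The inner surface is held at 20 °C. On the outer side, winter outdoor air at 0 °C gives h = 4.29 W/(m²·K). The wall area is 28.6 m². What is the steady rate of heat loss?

Q ≈ 314 W

Thermal resistances in series:
R_concrete block = L/(kA) = 0.165/(0.622×28.6) = 0.009275 K/W
R_polyurethane foam = L/(kA) = 0.03/(0.0244×28.6) = 0.04299 K/W
R_dense concrete = L/(kA) = 0.145/(1.51×28.6) = 0.003358 K/W
R_outer film = 1/(h_o·A) = 1/(4.29×28.6) = 0.00815 K/W
R_total = 0.06377 K/W
Q = ΔT / R_total = 20 / 0.06377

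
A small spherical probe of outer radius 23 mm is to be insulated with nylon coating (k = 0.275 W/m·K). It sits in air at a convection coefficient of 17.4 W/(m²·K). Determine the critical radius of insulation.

For a sphere r_cr = 2k/h = 2×0.275/17.4
r_cr = 31.6 mm; since the bare radius (23 mm) is below r_cr, adding a thin layer of insulation will *increase* heat loss.

r_cr ≈ 31.6 mm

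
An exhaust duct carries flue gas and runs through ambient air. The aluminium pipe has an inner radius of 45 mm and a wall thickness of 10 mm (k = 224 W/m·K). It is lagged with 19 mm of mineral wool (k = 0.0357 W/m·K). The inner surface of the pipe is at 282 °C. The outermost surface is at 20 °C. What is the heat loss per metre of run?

q′ ≈ 198 W/m

For a radial system each layer contributes R = ln(r_out/r_in)/(2πkL); films add R = 1/(hA).
R_aluminium pipe wall = ln(55/45)/(2π×224×1) = 1.426×10^-4 K/W
R_mineral wool = ln(74/55)/(2π×0.0357×1) = 1.323 K/W
R_total = 1.323 K/W
Q = ΔT/R_total = 262/1.323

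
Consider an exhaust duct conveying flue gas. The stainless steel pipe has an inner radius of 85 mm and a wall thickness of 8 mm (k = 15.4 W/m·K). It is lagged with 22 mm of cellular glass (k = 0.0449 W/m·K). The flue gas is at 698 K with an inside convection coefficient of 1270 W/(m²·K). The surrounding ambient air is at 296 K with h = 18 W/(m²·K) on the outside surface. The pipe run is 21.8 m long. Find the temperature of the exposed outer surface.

T ≈ 333 K

Per-layer cylindrical resistances, series-summed:
R_inner film = 1/(h_i·2πr₁L) = 1/(1270×2π×0.085×21.8) = 6.763×10^-5 K/W
R_stainless steel pipe wall = ln(93/85)/(2π×15.4×21.8) = 4.264×10^-5 K/W
R_cellular glass = ln(115/93)/(2π×0.0449×21.8) = 0.03453 K/W
R_outer film = 1/(h_o·2πr_oL) = 1/(18×2π×0.115×21.8) = 0.003527 K/W
R_total = 0.03816 K/W
Q = ΔT/R_total = 402/0.03816
Q = 10500 W
T_interface = T_inner − Q·ΣR(inner→interface) = 698 − 10500×0.03464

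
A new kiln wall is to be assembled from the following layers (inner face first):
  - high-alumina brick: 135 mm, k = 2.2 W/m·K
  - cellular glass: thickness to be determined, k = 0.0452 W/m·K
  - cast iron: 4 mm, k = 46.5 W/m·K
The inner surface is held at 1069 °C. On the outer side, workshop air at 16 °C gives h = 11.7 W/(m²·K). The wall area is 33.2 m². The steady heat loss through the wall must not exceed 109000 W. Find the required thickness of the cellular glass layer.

L ≈ 7.86 mm

Treating each layer as a thermal resistance in series:
R_high-alumina brick = L/(kA) = 0.135/(2.2×33.2) = 0.001848 K/W
R_cast iron = L/(kA) = 0.004/(46.5×33.2) = 2.591×10^-6 K/W
R_outer film = 1/(h_o·A) = 1/(11.7×33.2) = 0.002574 K/W
Sum of the known resistances R_other = 0.004425 K/W
Required total resistance R_tot = ΔT/Q_allow = 1053/109000 = 0.009661 K/W
R_cellular glass = R_tot − R_other = 0.005235 K/W
L = R·k·A = 0.005235×0.0452×33.2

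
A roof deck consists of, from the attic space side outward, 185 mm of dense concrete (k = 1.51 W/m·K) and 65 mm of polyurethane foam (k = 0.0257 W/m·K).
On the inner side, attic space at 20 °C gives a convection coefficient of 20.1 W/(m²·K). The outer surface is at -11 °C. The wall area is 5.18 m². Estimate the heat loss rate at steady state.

Q ≈ 59.4 W

Using the resistance-network approach (series):
R_inner film = 1/(h_i·A) = 1/(20.1×5.18) = 0.009604 K/W
R_dense concrete = L/(kA) = 0.185/(1.51×5.18) = 0.02365 K/W
R_polyurethane foam = L/(kA) = 0.065/(0.0257×5.18) = 0.4883 K/W
R_total = 0.5215 K/W
Q = ΔT / R_total = 31 / 0.5215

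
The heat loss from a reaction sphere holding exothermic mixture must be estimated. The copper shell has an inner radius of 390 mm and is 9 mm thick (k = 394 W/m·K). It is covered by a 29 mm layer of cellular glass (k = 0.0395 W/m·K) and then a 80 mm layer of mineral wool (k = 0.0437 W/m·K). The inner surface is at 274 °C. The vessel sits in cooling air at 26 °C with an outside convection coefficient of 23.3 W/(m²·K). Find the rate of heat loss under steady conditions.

Q ≈ 242 W

For a spherical shell R = (1/r₁ − 1/r₂)/(4πk); film R = 1/(h·4πr²). In series:
R_copper shell = (1/0.39 − 1/0.399)/(4π×394) = 1.168×10^-5 K/W
R_cellular glass = (1/0.399 − 1/0.428)/(4π×0.0395) = 0.3421 K/W
R_mineral wool = (1/0.428 − 1/0.508)/(4π×0.0437) = 0.67 K/W
R_outer film = 1/(h·4πr_o²) = 1/(23.3×4π×0.508²) = 0.01323 K/W
R_total = 1.025 K/W
Q = ΔT/R_total = 248/1.025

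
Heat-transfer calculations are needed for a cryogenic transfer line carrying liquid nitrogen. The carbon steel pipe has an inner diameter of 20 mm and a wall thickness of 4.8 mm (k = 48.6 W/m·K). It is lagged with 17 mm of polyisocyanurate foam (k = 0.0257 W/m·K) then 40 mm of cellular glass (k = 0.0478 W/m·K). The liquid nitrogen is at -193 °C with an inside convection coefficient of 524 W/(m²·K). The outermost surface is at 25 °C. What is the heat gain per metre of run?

q′ ≈ 29.1 W/m

Per-layer cylindrical resistances, series-summed:
R_inner film = 1/(h_i·2πr₁L) = 1/(524×2π×0.01×1) = 0.03037 K/W
R_carbon steel pipe wall = ln(14.8/10)/(2π×48.6×1) = 0.001284 K/W
R_polyisocyanurate foam = ln(31.8/14.8)/(2π×0.0257×1) = 4.736 K/W
R_cellular glass = ln(71.8/31.8)/(2π×0.0478×1) = 2.712 K/W
R_total = 7.48 K/W
Q = ΔT/R_total = 218/7.48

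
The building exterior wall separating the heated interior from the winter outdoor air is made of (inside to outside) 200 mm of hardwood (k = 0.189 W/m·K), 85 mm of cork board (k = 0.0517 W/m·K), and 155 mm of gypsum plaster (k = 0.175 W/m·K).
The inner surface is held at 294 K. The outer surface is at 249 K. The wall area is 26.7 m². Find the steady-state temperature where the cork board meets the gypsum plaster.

Model the wall as resistances in series:
R_hardwood = L/(kA) = 0.2/(0.189×26.7) = 0.03963 K/W
R_cork board = L/(kA) = 0.085/(0.0517×26.7) = 0.06158 K/W
R_gypsum plaster = L/(kA) = 0.155/(0.175×26.7) = 0.03317 K/W
R_total = 0.1344 K/W;  Q = ΔT/R_total = 45/0.1344 = 334.9 W
T_interface = T_inner − Q·ΣR(inner→interface) = 294 − 335×0.1012

T ≈ 260 K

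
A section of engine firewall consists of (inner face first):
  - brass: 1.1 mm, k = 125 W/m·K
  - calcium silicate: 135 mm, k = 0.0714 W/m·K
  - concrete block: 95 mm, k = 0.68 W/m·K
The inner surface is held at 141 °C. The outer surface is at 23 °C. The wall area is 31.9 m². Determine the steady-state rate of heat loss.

Series thermal resistances:
R_brass = L/(kA) = 0.0011/(125×31.9) = 2.759×10^-7 K/W
R_calcium silicate = L/(kA) = 0.135/(0.0714×31.9) = 0.05927 K/W
R_concrete block = L/(kA) = 0.095/(0.68×31.9) = 0.004379 K/W
R_total = 0.06365 K/W
Q = ΔT / R_total = 118 / 0.06365

Q ≈ 1850 W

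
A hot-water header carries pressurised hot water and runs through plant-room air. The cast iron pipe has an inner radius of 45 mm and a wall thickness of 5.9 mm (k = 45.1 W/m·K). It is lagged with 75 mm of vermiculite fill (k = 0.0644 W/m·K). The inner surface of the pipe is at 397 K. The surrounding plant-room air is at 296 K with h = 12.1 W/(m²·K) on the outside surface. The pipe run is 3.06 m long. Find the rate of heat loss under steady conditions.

Treating each annulus and film as a series resistance:
R_cast iron pipe wall = ln(50.9/45)/(2π×45.1×3.06) = 1.421×10^-4 K/W
R_vermiculite fill = ln(125.9/50.9)/(2π×0.0644×3.06) = 0.7314 K/W
R_outer film = 1/(h_o·2πr_oL) = 1/(12.1×2π×0.1259×3.06) = 0.03414 K/W
R_total = 0.7657 K/W
Q = ΔT/R_total = 101/0.7657

Q ≈ 132 W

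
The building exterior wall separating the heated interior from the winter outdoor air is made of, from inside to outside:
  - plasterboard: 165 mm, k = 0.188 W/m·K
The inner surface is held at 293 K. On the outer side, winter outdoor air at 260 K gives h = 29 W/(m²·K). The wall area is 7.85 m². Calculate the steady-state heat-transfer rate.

Series thermal resistances:
R_plasterboard = L/(kA) = 0.165/(0.188×7.85) = 0.1118 K/W
R_outer film = 1/(h_o·A) = 1/(29×7.85) = 0.004393 K/W
R_total = 0.1162 K/W
Q = ΔT / R_total = 33 / 0.1162

Q ≈ 284 W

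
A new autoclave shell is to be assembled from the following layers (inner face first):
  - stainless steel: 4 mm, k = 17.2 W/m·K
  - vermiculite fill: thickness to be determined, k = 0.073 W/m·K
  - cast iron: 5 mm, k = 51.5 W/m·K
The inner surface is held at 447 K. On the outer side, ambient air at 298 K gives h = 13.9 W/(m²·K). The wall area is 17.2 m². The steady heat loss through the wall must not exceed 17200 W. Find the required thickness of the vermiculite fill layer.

Treating each layer as a thermal resistance in series:
R_stainless steel = L/(kA) = 0.004/(17.2×17.2) = 1.352×10^-5 K/W
R_cast iron = L/(kA) = 0.005/(51.5×17.2) = 5.645×10^-6 K/W
R_outer film = 1/(h_o·A) = 1/(13.9×17.2) = 0.004183 K/W
Sum of the known resistances R_other = 0.004202 K/W
Required total resistance R_tot = ΔT/Q_allow = 149/17200 = 0.008663 K/W
R_vermiculite fill = R_tot − R_other = 0.004461 K/W
L = R·k·A = 0.004461×0.073×17.2

L ≈ 5.6 mm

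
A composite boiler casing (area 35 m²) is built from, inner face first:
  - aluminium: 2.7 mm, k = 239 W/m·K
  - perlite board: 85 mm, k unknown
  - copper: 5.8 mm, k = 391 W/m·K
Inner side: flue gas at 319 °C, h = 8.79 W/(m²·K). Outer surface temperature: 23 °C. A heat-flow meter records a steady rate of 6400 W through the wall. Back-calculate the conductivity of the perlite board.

Series thermal resistances:
R_inner film = 1/(h_i·A) = 1/(8.79×35) = 0.00325 K/W
R_aluminium = L/(kA) = 0.0027/(239×35) = 3.228×10^-7 K/W
R_copper = L/(kA) = 0.0058/(391×35) = 4.238×10^-7 K/W
Sum of known resistances R_other = 0.003251 K/W
Total R = ΔT/Q = 296/6400 = 0.04625 K/W
R_perlite board = R_total − R_other = 0.043 K/W
k = L/(R·A) = 0.085/(0.043×35)

k ≈ 0.0565 W/(m·K)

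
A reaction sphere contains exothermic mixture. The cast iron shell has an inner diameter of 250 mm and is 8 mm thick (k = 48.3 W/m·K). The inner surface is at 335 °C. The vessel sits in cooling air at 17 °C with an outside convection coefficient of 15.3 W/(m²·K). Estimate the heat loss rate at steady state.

Each spherical layer contributes R = (1/r_i − 1/r_o)/(4πk):
R_cast iron shell = (1/0.125 − 1/0.133)/(4π×48.3) = 7.928×10^-4 K/W
R_outer film = 1/(h·4πr_o²) = 1/(15.3×4π×0.133²) = 0.294 K/W
R_total = 0.2948 K/W
Q = ΔT/R_total = 318/0.2948

Q ≈ 1080 W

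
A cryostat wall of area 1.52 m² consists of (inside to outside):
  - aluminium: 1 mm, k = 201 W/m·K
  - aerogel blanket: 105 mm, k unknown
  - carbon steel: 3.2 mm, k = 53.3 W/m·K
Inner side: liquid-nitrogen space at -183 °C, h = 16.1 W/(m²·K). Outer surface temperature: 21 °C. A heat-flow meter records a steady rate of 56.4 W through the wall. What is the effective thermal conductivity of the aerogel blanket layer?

Model the wall as resistances in series:
R_inner film = 1/(h_i·A) = 1/(16.1×1.52) = 0.04086 K/W
R_aluminium = L/(kA) = 0.001/(201×1.52) = 3.273×10^-6 K/W
R_carbon steel = L/(kA) = 0.0032/(53.3×1.52) = 3.95×10^-5 K/W
Sum of known resistances R_other = 0.04091 K/W
Total R = ΔT/Q = 204/56.4 = 3.617 K/W
R_aerogel blanket = R_total − R_other = 3.576 K/W
k = L/(R·A) = 0.105/(3.576×1.52)

k ≈ 0.0193 W/(m·K)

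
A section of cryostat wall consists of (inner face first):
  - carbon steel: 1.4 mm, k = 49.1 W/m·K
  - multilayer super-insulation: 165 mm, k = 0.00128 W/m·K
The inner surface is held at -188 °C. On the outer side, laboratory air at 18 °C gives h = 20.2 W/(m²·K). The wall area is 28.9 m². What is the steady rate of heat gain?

Using the resistance-network approach (series):
R_carbon steel = L/(kA) = 0.0014/(49.1×28.9) = 9.866×10^-7 K/W
R_multilayer super-insulation = L/(kA) = 0.165/(0.00128×28.9) = 4.46 K/W
R_outer film = 1/(h_o·A) = 1/(20.2×28.9) = 0.001713 K/W
R_total = 4.462 K/W
Q = ΔT / R_total = 206 / 4.462

Q ≈ 46.2 W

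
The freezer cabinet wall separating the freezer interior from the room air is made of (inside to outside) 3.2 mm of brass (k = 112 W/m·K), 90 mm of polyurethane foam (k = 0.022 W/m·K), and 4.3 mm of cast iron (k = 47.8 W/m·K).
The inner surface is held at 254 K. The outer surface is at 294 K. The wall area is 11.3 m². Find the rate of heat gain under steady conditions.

Series thermal resistances:
R_brass = L/(kA) = 0.0032/(112×11.3) = 2.528×10^-6 K/W
R_polyurethane foam = L/(kA) = 0.09/(0.022×11.3) = 0.362 K/W
R_cast iron = L/(kA) = 0.0043/(47.8×11.3) = 7.961×10^-6 K/W
R_total = 0.362 K/W
Q = ΔT / R_total = 40 / 0.362

Q ≈ 110 W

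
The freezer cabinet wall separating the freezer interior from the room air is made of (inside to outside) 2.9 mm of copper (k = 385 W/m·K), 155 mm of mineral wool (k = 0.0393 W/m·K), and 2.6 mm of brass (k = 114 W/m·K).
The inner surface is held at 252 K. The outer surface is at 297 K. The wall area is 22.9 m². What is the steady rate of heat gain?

Treating each layer as a thermal resistance in series:
R_copper = L/(kA) = 0.0029/(385×22.9) = 3.289×10^-7 K/W
R_mineral wool = L/(kA) = 0.155/(0.0393×22.9) = 0.1722 K/W
R_brass = L/(kA) = 0.0026/(114×22.9) = 9.959×10^-7 K/W
R_total = 0.1722 K/W
Q = ΔT / R_total = 45 / 0.1722

Q ≈ 261 W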